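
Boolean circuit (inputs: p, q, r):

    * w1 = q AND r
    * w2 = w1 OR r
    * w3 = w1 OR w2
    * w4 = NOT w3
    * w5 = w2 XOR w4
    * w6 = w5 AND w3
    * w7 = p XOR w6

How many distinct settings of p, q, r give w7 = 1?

w7 = p XOR w6 must be 1, so p and w6 differ.
Satisfying assignments:
  p=0, q=0, r=1
  p=0, q=1, r=1
  p=1, q=0, r=0
  p=1, q=1, r=0

4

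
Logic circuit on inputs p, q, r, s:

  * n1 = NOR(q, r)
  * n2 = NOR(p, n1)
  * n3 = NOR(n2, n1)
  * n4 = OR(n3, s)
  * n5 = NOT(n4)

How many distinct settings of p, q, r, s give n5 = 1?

5

n5 = NOT(n4) must be 1, so n4 = 0.
n4 = OR(n3, s) must be 0, so both n3 = 0 and s = 0.
n3 = NOR(n2, n1) must be 0, so at least one of n2, n1 is 1.
Satisfying assignments:
  p=0, q=0, r=0, s=0
  p=0, q=0, r=1, s=0
  p=0, q=1, r=0, s=0
  p=0, q=1, r=1, s=0
  p=1, q=0, r=0, s=0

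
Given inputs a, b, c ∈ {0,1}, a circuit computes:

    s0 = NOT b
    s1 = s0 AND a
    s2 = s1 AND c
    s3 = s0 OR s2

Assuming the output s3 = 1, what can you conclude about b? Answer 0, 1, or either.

s3 = s0 OR s2 must be 1, so at least one of s0, s2 is 1.
Every assignment with s3 = 1 has b = 0; there are 4 such assignment(s).
  a=0, b=0, c=0
  a=0, b=0, c=1
  a=1, b=0, c=0
  a=1, b=0, c=1

0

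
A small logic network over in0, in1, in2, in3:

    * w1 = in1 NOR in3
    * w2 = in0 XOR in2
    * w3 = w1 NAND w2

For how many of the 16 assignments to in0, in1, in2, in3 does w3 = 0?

2

w3 = w1 NAND w2 must be 0, so both w1 = 1 and w2 = 1.
w1 = in1 NOR in3 must be 1, so both in1 = 0 and in3 = 0.
Satisfying assignments:
  in0=0, in1=0, in2=1, in3=0
  in0=1, in1=0, in2=0, in3=0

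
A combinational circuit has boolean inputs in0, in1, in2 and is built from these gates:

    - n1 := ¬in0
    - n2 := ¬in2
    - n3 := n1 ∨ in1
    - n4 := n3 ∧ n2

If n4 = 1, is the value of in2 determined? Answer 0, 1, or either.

0

n4 = n3 ∧ n2 must be 1, so both n3 = 1 and n2 = 1.
Every assignment with n4 = 1 has in2 = 0; there are 3 such assignment(s).
  in0=0, in1=0, in2=0
  in0=0, in1=1, in2=0
  in0=1, in1=1, in2=0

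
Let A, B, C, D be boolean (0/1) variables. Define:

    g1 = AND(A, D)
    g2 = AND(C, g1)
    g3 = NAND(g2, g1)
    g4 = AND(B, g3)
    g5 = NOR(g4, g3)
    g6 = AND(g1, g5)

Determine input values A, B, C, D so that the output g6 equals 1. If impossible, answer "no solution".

Check with A=1, B=0, C=1, D=1:
g1 = AND(A, D) = AND(1, 1) = 1
g2 = AND(C, g1) = AND(1, 1) = 1
g3 = NAND(g2, g1) = NAND(1, 1) = 0
g4 = AND(B, g3) = AND(0, 0) = 0
g5 = NOR(g4, g3) = NOR(0, 0) = 1
g6 = AND(g1, g5) = AND(1, 1) = 1
So g6 = 1 as required.

A=1, B=0, C=1, D=1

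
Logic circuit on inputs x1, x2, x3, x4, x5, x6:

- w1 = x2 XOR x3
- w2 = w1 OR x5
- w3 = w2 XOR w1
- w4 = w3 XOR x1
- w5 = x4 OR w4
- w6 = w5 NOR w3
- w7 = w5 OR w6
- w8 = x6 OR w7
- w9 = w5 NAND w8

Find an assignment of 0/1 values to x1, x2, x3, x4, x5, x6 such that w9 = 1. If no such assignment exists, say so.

x1=0, x2=0, x3=1, x4=0, x5=1, x6=1

w9 = w5 NAND w8 must be 1, so at least one of w5, w8 is 0.
Check with x1=0, x2=0, x3=1, x4=0, x5=1, x6=1:
w1 = x2 XOR x3 = 0 XOR 1 = 1
w2 = w1 OR x5 = 1 OR 1 = 1
w3 = w2 XOR w1 = 1 XOR 1 = 0
w4 = w3 XOR x1 = 0 XOR 0 = 0
w5 = x4 OR w4 = 0 OR 0 = 0
w6 = w5 NOR w3 = 0 NOR 0 = 1
w7 = w5 OR w6 = 0 OR 1 = 1
w8 = x6 OR w7 = 1 OR 1 = 1
w9 = w5 NAND w8 = 0 NAND 1 = 1
So w9 = 1 as required.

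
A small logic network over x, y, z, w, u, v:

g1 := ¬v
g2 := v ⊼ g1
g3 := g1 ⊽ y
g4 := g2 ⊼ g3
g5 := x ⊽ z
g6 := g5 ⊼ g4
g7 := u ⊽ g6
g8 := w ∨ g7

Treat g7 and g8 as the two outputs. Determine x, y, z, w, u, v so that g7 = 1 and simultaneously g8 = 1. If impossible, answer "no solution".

Check with x=0, y=1, z=0, w=1, u=0, v=1:
g1 = ¬v = ¬1 = 0
g2 = v ⊼ g1 = 1 ⊼ 0 = 1
g3 = g1 ⊽ y = 0 ⊽ 1 = 0
g4 = g2 ⊼ g3 = 1 ⊼ 0 = 1
g5 = x ⊽ z = 0 ⊽ 0 = 1
g6 = g5 ⊼ g4 = 1 ⊼ 1 = 0
g7 = u ⊽ g6 = 0 ⊽ 0 = 1
g8 = w ∨ g7 = 1 ∨ 1 = 1
So g7 = 1 and g8 = 1.

x=0, y=1, z=0, w=1, u=0, v=1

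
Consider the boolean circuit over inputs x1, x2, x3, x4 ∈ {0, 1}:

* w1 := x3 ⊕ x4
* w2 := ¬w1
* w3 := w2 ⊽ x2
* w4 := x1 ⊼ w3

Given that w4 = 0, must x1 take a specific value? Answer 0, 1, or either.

w4 = x1 ⊼ w3 must be 0, so both x1 = 1 and w3 = 1.
w3 = w2 ⊽ x2 must be 1, so both w2 = 0 and x2 = 0.
Every assignment with w4 = 0 has x1 = 1; there are 2 such assignment(s).
  x1=1, x2=0, x3=0, x4=1
  x1=1, x2=0, x3=1, x4=0

1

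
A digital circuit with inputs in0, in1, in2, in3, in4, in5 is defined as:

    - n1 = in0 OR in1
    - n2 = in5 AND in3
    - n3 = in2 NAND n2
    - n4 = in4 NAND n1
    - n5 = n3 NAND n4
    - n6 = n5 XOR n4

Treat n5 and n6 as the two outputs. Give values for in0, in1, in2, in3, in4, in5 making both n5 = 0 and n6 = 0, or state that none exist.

no solution exists

Across all 64 input combinations, none give both n5 = 0 and n6 = 0.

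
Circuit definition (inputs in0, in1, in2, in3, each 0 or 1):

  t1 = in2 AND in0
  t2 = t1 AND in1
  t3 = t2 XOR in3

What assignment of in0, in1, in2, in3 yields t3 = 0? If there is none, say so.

in0=0, in1=1, in2=1, in3=0

t3 = t2 XOR in3 must be 0, so t2 and in3 are equal.
Check with in0=0, in1=1, in2=1, in3=0:
t1 = in2 AND in0 = 1 AND 0 = 0
t2 = t1 AND in1 = 0 AND 1 = 0
t3 = t2 XOR in3 = 0 XOR 0 = 0
So t3 = 0 as required.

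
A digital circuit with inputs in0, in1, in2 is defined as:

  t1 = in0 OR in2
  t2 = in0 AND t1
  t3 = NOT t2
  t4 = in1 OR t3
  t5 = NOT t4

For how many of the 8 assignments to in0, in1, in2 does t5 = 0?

6

t5 = NOT t4 must be 0, so t4 = 1.
Satisfying assignments:
  in0=0, in1=0, in2=0
  in0=0, in1=0, in2=1
  in0=0, in1=1, in2=0
  in0=0, in1=1, in2=1
  in0=1, in1=1, in2=0
  in0=1, in1=1, in2=1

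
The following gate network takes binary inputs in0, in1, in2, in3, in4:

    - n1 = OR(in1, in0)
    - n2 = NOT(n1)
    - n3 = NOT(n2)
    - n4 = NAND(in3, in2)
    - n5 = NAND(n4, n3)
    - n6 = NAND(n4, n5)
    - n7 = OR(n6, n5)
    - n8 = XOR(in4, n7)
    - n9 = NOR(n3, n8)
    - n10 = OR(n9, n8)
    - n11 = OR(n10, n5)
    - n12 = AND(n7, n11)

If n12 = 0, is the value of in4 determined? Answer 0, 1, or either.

1

n12 = AND(n7, n11) must be 0, so at least one of n7, n11 is 0.
Every assignment with n12 = 0 has in4 = 1; there are 9 such assignment(s).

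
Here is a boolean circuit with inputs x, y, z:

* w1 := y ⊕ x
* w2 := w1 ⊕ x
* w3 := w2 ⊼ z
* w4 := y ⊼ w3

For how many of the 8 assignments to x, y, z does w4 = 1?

w4 = y ⊼ w3 must be 1, so at least one of y, w3 is 0.
Enumerating the 8 input combinations, 6 give w4 = 1 and 2 give w4 = 0.

6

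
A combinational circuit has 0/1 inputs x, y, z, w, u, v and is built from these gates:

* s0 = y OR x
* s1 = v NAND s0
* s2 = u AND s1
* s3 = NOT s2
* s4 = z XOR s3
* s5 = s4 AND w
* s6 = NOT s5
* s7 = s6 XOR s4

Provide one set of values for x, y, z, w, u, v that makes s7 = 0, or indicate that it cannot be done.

Check with x=1, y=1, z=1, w=0, u=1, v=0:
s0 = y OR x = 1 OR 1 = 1
s1 = v NAND s0 = 0 NAND 1 = 1
s2 = u AND s1 = 1 AND 1 = 1
s3 = NOT s2 = NOT 1 = 0
s4 = z XOR s3 = 1 XOR 0 = 1
s5 = s4 AND w = 1 AND 0 = 0
s6 = NOT s5 = NOT 0 = 1
s7 = s6 XOR s4 = 1 XOR 1 = 0
So s7 = 0 as required.

x=1, y=1, z=1, w=0, u=1, v=0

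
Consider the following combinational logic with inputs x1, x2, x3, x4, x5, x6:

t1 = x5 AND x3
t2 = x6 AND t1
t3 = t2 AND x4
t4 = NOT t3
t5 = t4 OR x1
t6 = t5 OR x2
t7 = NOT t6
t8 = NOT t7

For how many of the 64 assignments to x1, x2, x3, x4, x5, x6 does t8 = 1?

t8 = NOT t7 must be 1, so t7 = 0.
t7 = NOT t6 must be 0, so t6 = 1.
t6 = t5 OR x2 must be 1, so at least one of t5, x2 is 1.
Enumerating the 64 input combinations, 63 give t8 = 1 and 1 give t8 = 0.

63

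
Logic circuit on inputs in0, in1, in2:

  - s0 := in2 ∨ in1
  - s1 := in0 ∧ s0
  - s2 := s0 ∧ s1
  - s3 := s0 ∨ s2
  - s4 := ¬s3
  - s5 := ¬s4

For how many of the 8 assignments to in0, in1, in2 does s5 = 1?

s5 = ¬s4 must be 1, so s4 = 0.
s4 = ¬s3 must be 0, so s3 = 1.
Enumerating the 8 input combinations, 6 give s5 = 1 and 2 give s5 = 0.

6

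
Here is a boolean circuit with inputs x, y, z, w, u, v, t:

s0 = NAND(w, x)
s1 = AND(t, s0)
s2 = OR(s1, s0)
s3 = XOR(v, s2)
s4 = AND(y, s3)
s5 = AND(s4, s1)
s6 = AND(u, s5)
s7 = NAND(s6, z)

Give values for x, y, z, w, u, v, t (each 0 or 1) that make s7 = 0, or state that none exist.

x=0, y=1, z=1, w=1, u=1, v=0, t=1

s7 = NAND(s6, z) must be 0, so both s6 = 1 and z = 1.
s6 = AND(u, s5) must be 1, so both u = 1 and s5 = 1.
Check with x=0, y=1, z=1, w=1, u=1, v=0, t=1:
s0 = NAND(w, x) = NAND(1, 0) = 1
s1 = AND(t, s0) = AND(1, 1) = 1
s2 = OR(s1, s0) = OR(1, 1) = 1
s3 = XOR(v, s2) = XOR(0, 1) = 1
s4 = AND(y, s3) = AND(1, 1) = 1
s5 = AND(s4, s1) = AND(1, 1) = 1
s6 = AND(u, s5) = AND(1, 1) = 1
s7 = NAND(s6, z) = NAND(1, 1) = 0
So s7 = 0 as required.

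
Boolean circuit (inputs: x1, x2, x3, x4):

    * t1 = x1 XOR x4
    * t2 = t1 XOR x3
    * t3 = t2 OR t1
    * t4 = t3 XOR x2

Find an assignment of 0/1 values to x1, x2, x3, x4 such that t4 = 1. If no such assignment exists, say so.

x1=0 x2=0 x3=1 x4=0

t4 = t3 XOR x2 must be 1, so t3 and x2 differ.
Check with x1=0 x2=0 x3=1 x4=0:
t1 = x1 XOR x4 = 0 XOR 0 = 0
t2 = t1 XOR x3 = 0 XOR 1 = 1
t3 = t2 OR t1 = 1 OR 0 = 1
t4 = t3 XOR x2 = 1 XOR 0 = 1
So t4 = 1 as required.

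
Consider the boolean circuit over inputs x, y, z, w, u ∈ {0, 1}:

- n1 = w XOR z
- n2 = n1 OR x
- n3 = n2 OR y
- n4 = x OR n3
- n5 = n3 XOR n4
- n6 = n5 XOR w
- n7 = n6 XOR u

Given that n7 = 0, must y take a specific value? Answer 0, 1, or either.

Both values of y occur among assignments with n7 = 0:
  y=0: x=0, y=0, z=0, w=0, u=0
  y=1: x=0, y=1, z=0, w=0, u=0

either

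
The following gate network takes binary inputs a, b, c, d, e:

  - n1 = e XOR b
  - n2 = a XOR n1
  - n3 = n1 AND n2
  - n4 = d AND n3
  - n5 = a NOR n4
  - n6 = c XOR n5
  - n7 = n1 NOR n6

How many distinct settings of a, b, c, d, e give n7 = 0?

n7 = n1 NOR n6 must be 0, so at least one of n1, n6 is 1.
Enumerating the 32 input combinations, 24 give n7 = 0 and 8 give n7 = 1.

24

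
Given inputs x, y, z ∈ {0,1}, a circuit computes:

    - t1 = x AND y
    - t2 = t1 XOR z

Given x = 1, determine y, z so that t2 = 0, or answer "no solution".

Check with x = 1 and y=1, z=1:
t1 = x AND y = 1 AND 1 = 1
t2 = t1 XOR z = 1 XOR 1 = 0
So t2 = 0.

y=1, z=1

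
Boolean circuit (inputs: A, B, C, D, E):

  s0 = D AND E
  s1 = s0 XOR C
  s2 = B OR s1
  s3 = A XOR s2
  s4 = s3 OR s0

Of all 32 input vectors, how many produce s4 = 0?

s4 = s3 OR s0 must be 0, so both s3 = 0 and s0 = 0.
s3 = A XOR s2 must be 0, so A and s2 are equal.
s0 = D AND E must be 0, so at least one of D, E is 0.
Enumerating the 32 input combinations, 12 give s4 = 0 and 20 give s4 = 1.

12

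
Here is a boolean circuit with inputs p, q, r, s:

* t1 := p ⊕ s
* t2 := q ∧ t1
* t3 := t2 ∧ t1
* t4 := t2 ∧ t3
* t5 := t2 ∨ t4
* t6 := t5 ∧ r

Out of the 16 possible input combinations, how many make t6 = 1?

2

t6 = t5 ∧ r must be 1, so both t5 = 1 and r = 1.
t5 = t2 ∨ t4 must be 1, so at least one of t2, t4 is 1.
Satisfying assignments:
  p=0, q=1, r=1, s=1
  p=1, q=1, r=1, s=0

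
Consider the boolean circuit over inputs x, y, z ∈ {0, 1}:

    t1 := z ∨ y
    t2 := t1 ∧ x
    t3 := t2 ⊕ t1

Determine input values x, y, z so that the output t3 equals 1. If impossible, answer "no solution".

t3 = t2 ⊕ t1 must be 1, so t2 and t1 differ.
Check with x=0, y=1, z=0:
t1 = z ∨ y = 0 ∨ 1 = 1
t2 = t1 ∧ x = 1 ∧ 0 = 0
t3 = t2 ⊕ t1 = 0 ⊕ 1 = 1
So t3 = 1 as required.

x=0, y=1, z=0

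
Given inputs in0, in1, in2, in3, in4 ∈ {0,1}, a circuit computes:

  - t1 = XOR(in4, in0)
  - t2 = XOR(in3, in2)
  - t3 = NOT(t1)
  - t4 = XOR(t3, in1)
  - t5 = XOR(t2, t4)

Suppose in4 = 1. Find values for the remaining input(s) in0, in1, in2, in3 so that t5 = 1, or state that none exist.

in0=1, in1=1, in2=0, in3=1

Check with in4 = 1 and in0=1, in1=1, in2=0, in3=1:
t1 = XOR(in4, in0) = XOR(1, 1) = 0
t2 = XOR(in3, in2) = XOR(1, 0) = 1
t3 = NOT(t1) = NOT 0 = 1
t4 = XOR(t3, in1) = XOR(1, 1) = 0
t5 = XOR(t2, t4) = XOR(1, 0) = 1
So t5 = 1.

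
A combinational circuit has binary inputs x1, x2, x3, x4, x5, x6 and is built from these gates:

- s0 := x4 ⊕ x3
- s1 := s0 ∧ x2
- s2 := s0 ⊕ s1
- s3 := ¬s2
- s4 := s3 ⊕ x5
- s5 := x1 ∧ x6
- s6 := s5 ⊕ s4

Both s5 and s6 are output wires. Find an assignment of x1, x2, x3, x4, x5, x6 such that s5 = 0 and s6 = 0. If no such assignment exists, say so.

x1=0, x2=1, x3=0, x4=1, x5=1, x6=0

Check with x1=0, x2=1, x3=0, x4=1, x5=1, x6=0:
s0 = x4 ⊕ x3 = 1 ⊕ 0 = 1
s1 = s0 ∧ x2 = 1 ∧ 1 = 1
s2 = s0 ⊕ s1 = 1 ⊕ 1 = 0
s3 = ¬s2 = ¬0 = 1
s4 = s3 ⊕ x5 = 1 ⊕ 1 = 0
s5 = x1 ∧ x6 = 0 ∧ 0 = 0
s6 = s5 ⊕ s4 = 0 ⊕ 0 = 0
So s5 = 0 and s6 = 0.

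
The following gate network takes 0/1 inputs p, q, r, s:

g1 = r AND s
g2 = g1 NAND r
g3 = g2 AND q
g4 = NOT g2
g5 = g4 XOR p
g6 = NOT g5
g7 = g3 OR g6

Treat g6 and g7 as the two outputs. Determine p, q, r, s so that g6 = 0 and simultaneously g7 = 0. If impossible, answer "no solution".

p=1, q=0, r=0, s=0

Check with p=1, q=0, r=0, s=0:
g1 = r AND s = 0 AND 0 = 0
g2 = g1 NAND r = 0 NAND 0 = 1
g3 = g2 AND q = 1 AND 0 = 0
g4 = NOT g2 = NOT 1 = 0
g5 = g4 XOR p = 0 XOR 1 = 1
g6 = NOT g5 = NOT 1 = 0
g7 = g3 OR g6 = 0 OR 0 = 0
So g6 = 0 and g7 = 0.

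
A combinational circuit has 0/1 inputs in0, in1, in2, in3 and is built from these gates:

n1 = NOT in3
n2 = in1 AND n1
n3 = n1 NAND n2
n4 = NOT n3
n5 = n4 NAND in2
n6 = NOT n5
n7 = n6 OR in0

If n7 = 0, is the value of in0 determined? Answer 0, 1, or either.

n7 = n6 OR in0 must be 0, so both n6 = 0 and in0 = 0.
n6 = NOT n5 must be 0, so n5 = 1.
Every assignment with n7 = 0 has in0 = 0; there are 7 such assignment(s).

0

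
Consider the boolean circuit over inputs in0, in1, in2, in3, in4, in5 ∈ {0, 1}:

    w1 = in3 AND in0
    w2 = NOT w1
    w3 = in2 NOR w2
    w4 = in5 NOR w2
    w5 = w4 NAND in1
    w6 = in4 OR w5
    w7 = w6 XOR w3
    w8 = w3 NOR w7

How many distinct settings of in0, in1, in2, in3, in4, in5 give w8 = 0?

w8 = w3 NOR w7 must be 0, so at least one of w3, w7 is 1.
Enumerating the 64 input combinations, 63 give w8 = 0 and 1 give w8 = 1.

63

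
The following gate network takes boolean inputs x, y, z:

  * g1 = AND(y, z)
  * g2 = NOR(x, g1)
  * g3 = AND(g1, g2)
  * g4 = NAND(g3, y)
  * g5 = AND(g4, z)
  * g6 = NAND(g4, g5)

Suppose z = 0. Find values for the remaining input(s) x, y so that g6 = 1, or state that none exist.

x=1, y=0

g6 = NAND(g4, g5) must be 1, so at least one of g4, g5 is 0.
Check with z = 0 and x=1, y=0:
g1 = AND(y, z) = AND(0, 0) = 0
g2 = NOR(x, g1) = NOR(1, 0) = 0
g3 = AND(g1, g2) = AND(0, 0) = 0
g4 = NAND(g3, y) = NAND(0, 0) = 1
g5 = AND(g4, z) = AND(1, 0) = 0
g6 = NAND(g4, g5) = NAND(1, 0) = 1
So g6 = 1.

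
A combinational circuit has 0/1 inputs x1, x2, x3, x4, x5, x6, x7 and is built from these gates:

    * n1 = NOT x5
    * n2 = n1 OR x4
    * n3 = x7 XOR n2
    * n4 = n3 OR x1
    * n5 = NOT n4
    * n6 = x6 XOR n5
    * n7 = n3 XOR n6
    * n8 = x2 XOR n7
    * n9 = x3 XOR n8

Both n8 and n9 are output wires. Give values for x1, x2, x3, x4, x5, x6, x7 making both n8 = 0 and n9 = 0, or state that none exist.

x1=1, x2=1, x3=0, x4=0, x5=0, x6=1, x7=1

Check with x1=1, x2=1, x3=0, x4=0, x5=0, x6=1, x7=1:
n1 = NOT x5 = NOT 0 = 1
n2 = n1 OR x4 = 1 OR 0 = 1
n3 = x7 XOR n2 = 1 XOR 1 = 0
n4 = n3 OR x1 = 0 OR 1 = 1
n5 = NOT n4 = NOT 1 = 0
n6 = x6 XOR n5 = 1 XOR 0 = 1
n7 = n3 XOR n6 = 0 XOR 1 = 1
n8 = x2 XOR n7 = 1 XOR 1 = 0
n9 = x3 XOR n8 = 0 XOR 0 = 0
So n8 = 0 and n9 = 0.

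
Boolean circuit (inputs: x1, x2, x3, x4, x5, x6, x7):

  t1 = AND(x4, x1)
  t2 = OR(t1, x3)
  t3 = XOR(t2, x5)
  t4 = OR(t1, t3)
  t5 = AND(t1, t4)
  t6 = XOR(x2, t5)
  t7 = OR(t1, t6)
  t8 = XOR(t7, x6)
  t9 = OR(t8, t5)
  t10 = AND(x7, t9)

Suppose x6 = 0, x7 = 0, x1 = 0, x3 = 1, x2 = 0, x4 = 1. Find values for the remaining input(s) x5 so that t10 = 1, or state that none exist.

With x6 = 0, x7 = 0, x1 = 0, x3 = 1, x2 = 0, x4 = 1 fixed, none of the 2 settings of x5 give t10 = 1.
For example, with x5=1:
t1 = AND(x4, x1) = AND(1, 0) = 0
t2 = OR(t1, x3) = OR(0, 1) = 1
t3 = XOR(t2, x5) = XOR(1, 1) = 0
t4 = OR(t1, t3) = OR(0, 0) = 0
t5 = AND(t1, t4) = AND(0, 0) = 0
t6 = XOR(x2, t5) = XOR(0, 0) = 0
t7 = OR(t1, t6) = OR(0, 0) = 0
t8 = XOR(t7, x6) = XOR(0, 0) = 0
t9 = OR(t8, t5) = OR(0, 0) = 0
t10 = AND(x7, t9) = AND(0, 0) = 0
giving t10 = 0 ≠ 1.

no solution exists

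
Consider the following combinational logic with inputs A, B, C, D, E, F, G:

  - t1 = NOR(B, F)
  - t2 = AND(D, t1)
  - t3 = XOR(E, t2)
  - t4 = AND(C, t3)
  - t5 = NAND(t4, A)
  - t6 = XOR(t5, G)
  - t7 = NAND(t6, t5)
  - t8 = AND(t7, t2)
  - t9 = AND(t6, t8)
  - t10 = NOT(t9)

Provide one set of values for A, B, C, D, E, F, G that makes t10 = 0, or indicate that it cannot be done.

A=1, B=0, C=1, D=1, E=0, F=0, G=1

Check with A=1, B=0, C=1, D=1, E=0, F=0, G=1:
t1 = NOR(B, F) = NOR(0, 0) = 1
t2 = AND(D, t1) = AND(1, 1) = 1
t3 = XOR(E, t2) = XOR(0, 1) = 1
t4 = AND(C, t3) = AND(1, 1) = 1
t5 = NAND(t4, A) = NAND(1, 1) = 0
t6 = XOR(t5, G) = XOR(0, 1) = 1
t7 = NAND(t6, t5) = NAND(1, 0) = 1
t8 = AND(t7, t2) = AND(1, 1) = 1
t9 = AND(t6, t8) = AND(1, 1) = 1
t10 = NOT(t9) = NOT 1 = 0
So t10 = 0 as required.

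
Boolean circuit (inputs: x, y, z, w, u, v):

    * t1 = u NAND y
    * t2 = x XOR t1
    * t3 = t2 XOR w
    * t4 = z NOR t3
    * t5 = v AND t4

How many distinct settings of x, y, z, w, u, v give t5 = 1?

8

t5 = v AND t4 must be 1, so both v = 1 and t4 = 1.
Enumerating the 64 input combinations, 8 give t5 = 1 and 56 give t5 = 0.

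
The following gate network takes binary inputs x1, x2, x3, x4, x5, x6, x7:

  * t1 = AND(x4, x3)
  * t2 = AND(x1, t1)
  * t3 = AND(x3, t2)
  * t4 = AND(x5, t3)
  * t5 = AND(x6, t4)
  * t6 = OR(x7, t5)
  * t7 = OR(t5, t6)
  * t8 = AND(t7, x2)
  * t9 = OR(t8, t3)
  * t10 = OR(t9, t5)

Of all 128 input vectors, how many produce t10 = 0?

t10 = OR(t9, t5) must be 0, so both t9 = 0 and t5 = 0.
Enumerating the 128 input combinations, 84 give t10 = 0 and 44 give t10 = 1.

84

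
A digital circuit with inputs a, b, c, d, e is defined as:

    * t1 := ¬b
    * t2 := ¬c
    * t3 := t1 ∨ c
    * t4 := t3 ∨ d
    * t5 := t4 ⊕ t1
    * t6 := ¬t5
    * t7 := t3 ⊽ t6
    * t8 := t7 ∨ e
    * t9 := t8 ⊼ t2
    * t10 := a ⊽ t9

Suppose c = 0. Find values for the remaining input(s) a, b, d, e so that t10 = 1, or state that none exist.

a=0, b=1, d=1, e=1

Check with c = 0 and a=0, b=1, d=1, e=1:
t1 = ¬b = ¬1 = 0
t2 = ¬c = ¬0 = 1
t3 = t1 ∨ c = 0 ∨ 0 = 0
t4 = t3 ∨ d = 0 ∨ 1 = 1
t5 = t4 ⊕ t1 = 1 ⊕ 0 = 1
t6 = ¬t5 = ¬1 = 0
t7 = t3 ⊽ t6 = 0 ⊽ 0 = 1
t8 = t7 ∨ e = 1 ∨ 1 = 1
t9 = t8 ⊼ t2 = 1 ⊼ 1 = 0
t10 = a ⊽ t9 = 0 ⊽ 0 = 1
So t10 = 1.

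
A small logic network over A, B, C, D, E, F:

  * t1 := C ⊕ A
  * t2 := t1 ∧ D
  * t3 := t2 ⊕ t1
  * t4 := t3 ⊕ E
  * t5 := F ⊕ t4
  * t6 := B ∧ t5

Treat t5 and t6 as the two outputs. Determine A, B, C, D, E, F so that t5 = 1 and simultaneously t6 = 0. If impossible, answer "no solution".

Check with A=1, B=0, C=1, D=0, E=1, F=0:
t1 = C ⊕ A = 1 ⊕ 1 = 0
t2 = t1 ∧ D = 0 ∧ 0 = 0
t3 = t2 ⊕ t1 = 0 ⊕ 0 = 0
t4 = t3 ⊕ E = 0 ⊕ 1 = 1
t5 = F ⊕ t4 = 0 ⊕ 1 = 1
t6 = B ∧ t5 = 0 ∧ 1 = 0
So t5 = 1 and t6 = 0.

A=1, B=0, C=1, D=0, E=1, F=0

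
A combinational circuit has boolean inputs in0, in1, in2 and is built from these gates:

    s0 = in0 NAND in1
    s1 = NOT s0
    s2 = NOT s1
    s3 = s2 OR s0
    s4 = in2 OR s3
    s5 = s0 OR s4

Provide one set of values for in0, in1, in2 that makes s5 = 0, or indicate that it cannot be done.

s5 = s0 OR s4 must be 0, so both s0 = 0 and s4 = 0.
s0 = in0 NAND in1 must be 0, so both in0 = 1 and in1 = 1.
s4 = in2 OR s3 must be 0, so both in2 = 0 and s3 = 0.
Check with in0=1 in1=1 in2=0:
s0 = in0 NAND in1 = 1 NAND 1 = 0
s1 = NOT s0 = NOT 0 = 1
s2 = NOT s1 = NOT 1 = 0
s3 = s2 OR s0 = 0 OR 0 = 0
s4 = in2 OR s3 = 0 OR 0 = 0
s5 = s0 OR s4 = 0 OR 0 = 0
So s5 = 0 as required.

in0=1 in1=1 in2=0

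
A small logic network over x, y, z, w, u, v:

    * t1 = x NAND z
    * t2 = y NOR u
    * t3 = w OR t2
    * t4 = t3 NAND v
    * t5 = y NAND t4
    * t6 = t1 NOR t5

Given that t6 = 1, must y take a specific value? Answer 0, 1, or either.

t6 = t1 NOR t5 must be 1, so both t1 = 0 and t5 = 0.
t1 = x NAND z must be 0, so both x = 1 and z = 1.
t5 = y NAND t4 must be 0, so both y = 1 and t4 = 1.
Every assignment with t6 = 1 has y = 1; there are 6 such assignment(s).

1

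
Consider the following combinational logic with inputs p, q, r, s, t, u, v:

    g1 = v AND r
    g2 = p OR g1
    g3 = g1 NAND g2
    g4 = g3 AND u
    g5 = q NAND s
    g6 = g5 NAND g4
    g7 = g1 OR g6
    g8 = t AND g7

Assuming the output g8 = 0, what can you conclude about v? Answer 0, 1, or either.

either

Both values of v occur among assignments with g8 = 0:
  v=0: p=0, q=0, r=0, s=0, t=0, u=0, v=0
  v=1: p=0, q=0, r=0, s=0, t=0, u=0, v=1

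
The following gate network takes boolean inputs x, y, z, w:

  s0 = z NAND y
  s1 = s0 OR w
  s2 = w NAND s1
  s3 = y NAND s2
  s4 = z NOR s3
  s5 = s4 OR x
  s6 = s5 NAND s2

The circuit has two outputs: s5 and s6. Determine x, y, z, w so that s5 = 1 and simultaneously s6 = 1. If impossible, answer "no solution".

Check with x=1, y=1, z=0, w=1:
s0 = z NAND y = 0 NAND 1 = 1
s1 = s0 OR w = 1 OR 1 = 1
s2 = w NAND s1 = 1 NAND 1 = 0
s3 = y NAND s2 = 1 NAND 0 = 1
s4 = z NOR s3 = 0 NOR 1 = 0
s5 = s4 OR x = 0 OR 1 = 1
s6 = s5 NAND s2 = 1 NAND 0 = 1
So s5 = 1 and s6 = 1.

x=1, y=1, z=0, w=1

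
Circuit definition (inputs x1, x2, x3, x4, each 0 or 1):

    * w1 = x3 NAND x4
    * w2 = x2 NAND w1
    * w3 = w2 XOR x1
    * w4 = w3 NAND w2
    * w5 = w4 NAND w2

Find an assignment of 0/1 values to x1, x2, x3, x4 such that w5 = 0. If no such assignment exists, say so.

w5 = w4 NAND w2 must be 0, so both w4 = 1 and w2 = 1.
Check with x1=1, x2=0, x3=0, x4=0:
w1 = x3 NAND x4 = 0 NAND 0 = 1
w2 = x2 NAND w1 = 0 NAND 1 = 1
w3 = w2 XOR x1 = 1 XOR 1 = 0
w4 = w3 NAND w2 = 0 NAND 1 = 1
w5 = w4 NAND w2 = 1 NAND 1 = 0
So w5 = 0 as required.

x1=1, x2=0, x3=0, x4=0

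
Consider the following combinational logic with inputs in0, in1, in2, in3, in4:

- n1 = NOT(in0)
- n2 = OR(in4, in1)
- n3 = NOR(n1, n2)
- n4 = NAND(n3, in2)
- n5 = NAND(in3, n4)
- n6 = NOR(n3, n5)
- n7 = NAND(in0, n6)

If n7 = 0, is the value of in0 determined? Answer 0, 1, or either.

n7 = NAND(in0, n6) must be 0, so both in0 = 1 and n6 = 1.
n6 = NOR(n3, n5) must be 1, so both n3 = 0 and n5 = 0.
n3 = NOR(n1, n2) must be 0, so at least one of n1, n2 is 1.
Every assignment with n7 = 0 has in0 = 1; there are 6 such assignment(s).

1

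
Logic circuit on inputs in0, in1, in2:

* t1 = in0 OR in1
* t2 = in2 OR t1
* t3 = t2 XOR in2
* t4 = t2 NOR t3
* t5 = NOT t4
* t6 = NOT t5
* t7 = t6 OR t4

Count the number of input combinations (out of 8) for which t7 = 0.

7

t7 = t6 OR t4 must be 0, so both t6 = 0 and t4 = 0.
t6 = NOT t5 must be 0, so t5 = 1.
Enumerating the 8 input combinations, 7 give t7 = 0 and 1 give t7 = 1.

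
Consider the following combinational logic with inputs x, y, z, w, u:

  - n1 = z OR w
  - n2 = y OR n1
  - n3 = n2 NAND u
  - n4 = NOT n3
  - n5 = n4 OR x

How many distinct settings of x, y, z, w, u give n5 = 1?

23

n5 = n4 OR x must be 1, so at least one of n4, x is 1.
Enumerating the 32 input combinations, 23 give n5 = 1 and 9 give n5 = 0.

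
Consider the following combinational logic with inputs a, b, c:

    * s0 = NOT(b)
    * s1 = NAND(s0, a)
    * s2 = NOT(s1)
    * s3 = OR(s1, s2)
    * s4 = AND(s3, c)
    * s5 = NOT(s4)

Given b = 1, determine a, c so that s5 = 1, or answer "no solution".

s5 = NOT(s4) must be 1, so s4 = 0.
Check with b = 1 and a=1, c=0:
s0 = NOT(b) = NOT 1 = 0
s1 = NAND(s0, a) = NAND(0, 1) = 1
s2 = NOT(s1) = NOT 1 = 0
s3 = OR(s1, s2) = OR(1, 0) = 1
s4 = AND(s3, c) = AND(1, 0) = 0
s5 = NOT(s4) = NOT 0 = 1
So s5 = 1.

a=1, c=0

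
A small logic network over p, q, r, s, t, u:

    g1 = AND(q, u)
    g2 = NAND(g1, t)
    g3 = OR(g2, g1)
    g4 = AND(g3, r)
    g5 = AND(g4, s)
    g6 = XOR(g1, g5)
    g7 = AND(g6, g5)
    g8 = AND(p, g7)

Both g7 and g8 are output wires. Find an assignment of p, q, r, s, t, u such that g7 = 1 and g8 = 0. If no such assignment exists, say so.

p=0 q=0 r=1 s=1 t=0 u=0

Check with p=0 q=0 r=1 s=1 t=0 u=0:
g1 = AND(q, u) = AND(0, 0) = 0
g2 = NAND(g1, t) = NAND(0, 0) = 1
g3 = OR(g2, g1) = OR(1, 0) = 1
g4 = AND(g3, r) = AND(1, 1) = 1
g5 = AND(g4, s) = AND(1, 1) = 1
g6 = XOR(g1, g5) = XOR(0, 1) = 1
g7 = AND(g6, g5) = AND(1, 1) = 1
g8 = AND(p, g7) = AND(0, 1) = 0
So g7 = 1 and g8 = 0.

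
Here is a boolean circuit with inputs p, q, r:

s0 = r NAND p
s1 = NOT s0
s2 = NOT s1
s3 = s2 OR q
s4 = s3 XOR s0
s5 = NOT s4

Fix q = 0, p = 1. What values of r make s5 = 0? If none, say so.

no solution exists

With q = 0, p = 1 fixed, none of the 2 settings of r give s5 = 0.
For example, with r=0:
s0 = r NAND p = 0 NAND 1 = 1
s1 = NOT s0 = NOT 1 = 0
s2 = NOT s1 = NOT 0 = 1
s3 = s2 OR q = 1 OR 0 = 1
s4 = s3 XOR s0 = 1 XOR 1 = 0
s5 = NOT s4 = NOT 0 = 1
giving s5 = 1 ≠ 0.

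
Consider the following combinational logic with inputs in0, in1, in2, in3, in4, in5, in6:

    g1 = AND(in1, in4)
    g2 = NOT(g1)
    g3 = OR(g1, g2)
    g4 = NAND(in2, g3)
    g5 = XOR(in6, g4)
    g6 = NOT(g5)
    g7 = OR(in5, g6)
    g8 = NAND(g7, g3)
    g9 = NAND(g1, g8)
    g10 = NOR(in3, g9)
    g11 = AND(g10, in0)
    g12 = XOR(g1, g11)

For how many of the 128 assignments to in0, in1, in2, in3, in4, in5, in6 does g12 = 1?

30

g12 = XOR(g1, g11) must be 1, so g1 and g11 differ.
Enumerating the 128 input combinations, 30 give g12 = 1 and 98 give g12 = 0.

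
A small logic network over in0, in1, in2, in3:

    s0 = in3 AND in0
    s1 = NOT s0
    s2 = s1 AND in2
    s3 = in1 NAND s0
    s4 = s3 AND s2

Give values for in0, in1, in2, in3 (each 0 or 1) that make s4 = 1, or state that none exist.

s4 = s3 AND s2 must be 1, so both s3 = 1 and s2 = 1.
s3 = in1 NAND s0 must be 1, so at least one of in1, s0 is 0.
Check with in0=0, in1=0, in2=1, in3=1:
s0 = in3 AND in0 = 1 AND 0 = 0
s1 = NOT s0 = NOT 0 = 1
s2 = s1 AND in2 = 1 AND 1 = 1
s3 = in1 NAND s0 = 0 NAND 0 = 1
s4 = s3 AND s2 = 1 AND 1 = 1
So s4 = 1 as required.

in0=0, in1=0, in2=1, in3=1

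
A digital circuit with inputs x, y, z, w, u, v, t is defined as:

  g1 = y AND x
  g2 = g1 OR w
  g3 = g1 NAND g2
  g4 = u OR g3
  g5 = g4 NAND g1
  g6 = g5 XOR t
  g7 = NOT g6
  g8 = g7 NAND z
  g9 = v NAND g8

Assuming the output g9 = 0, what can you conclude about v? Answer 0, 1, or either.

1

g9 = v NAND g8 must be 0, so both v = 1 and g8 = 1.
g8 = g7 NAND z must be 1, so at least one of g7, z is 0.
Every assignment with g9 = 0 has v = 1; there are 48 such assignment(s).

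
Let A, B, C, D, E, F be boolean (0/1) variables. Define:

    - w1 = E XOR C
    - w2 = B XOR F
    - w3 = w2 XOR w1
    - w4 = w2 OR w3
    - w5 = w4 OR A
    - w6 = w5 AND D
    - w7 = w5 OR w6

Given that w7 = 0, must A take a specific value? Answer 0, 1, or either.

0

w7 = w5 OR w6 must be 0, so both w5 = 0 and w6 = 0.
w5 = w4 OR A must be 0, so both w4 = 0 and A = 0.
Every assignment with w7 = 0 has A = 0; there are 8 such assignment(s).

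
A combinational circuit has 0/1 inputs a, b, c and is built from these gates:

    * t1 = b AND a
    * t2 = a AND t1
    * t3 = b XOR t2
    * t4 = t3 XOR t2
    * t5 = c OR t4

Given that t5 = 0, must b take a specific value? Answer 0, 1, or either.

0

t5 = c OR t4 must be 0, so both c = 0 and t4 = 0.
t4 = t3 XOR t2 must be 0, so t3 and t2 are equal.
Every assignment with t5 = 0 has b = 0; there are 2 such assignment(s).
  a=0, b=0, c=0
  a=1, b=0, c=0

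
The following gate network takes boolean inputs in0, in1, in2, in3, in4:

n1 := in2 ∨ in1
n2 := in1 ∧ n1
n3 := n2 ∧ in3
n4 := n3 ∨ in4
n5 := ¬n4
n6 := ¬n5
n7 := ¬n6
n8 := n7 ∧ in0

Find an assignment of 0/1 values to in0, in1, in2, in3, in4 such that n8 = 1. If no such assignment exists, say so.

n8 = n7 ∧ in0 must be 1, so both n7 = 1 and in0 = 1.
n7 = ¬n6 must be 1, so n6 = 0.
Check with in0=1 in1=1 in2=1 in3=0 in4=0:
n1 = in2 ∨ in1 = 1 ∨ 1 = 1
n2 = in1 ∧ n1 = 1 ∧ 1 = 1
n3 = n2 ∧ in3 = 1 ∧ 0 = 0
n4 = n3 ∨ in4 = 0 ∨ 0 = 0
n5 = ¬n4 = ¬0 = 1
n6 = ¬n5 = ¬1 = 0
n7 = ¬n6 = ¬0 = 1
n8 = n7 ∧ in0 = 1 ∧ 1 = 1
So n8 = 1 as required.

in0=1 in1=1 in2=1 in3=0 in4=0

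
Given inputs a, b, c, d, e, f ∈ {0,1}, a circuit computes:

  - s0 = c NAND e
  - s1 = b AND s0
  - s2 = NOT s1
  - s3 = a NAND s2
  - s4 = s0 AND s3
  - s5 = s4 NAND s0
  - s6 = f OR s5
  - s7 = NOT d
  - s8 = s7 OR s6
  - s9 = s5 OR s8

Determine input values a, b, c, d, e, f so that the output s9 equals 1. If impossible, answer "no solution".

a=0, b=0, c=1, d=0, e=1, f=1

s9 = s5 OR s8 must be 1, so at least one of s5, s8 is 1.
Check with a=0, b=0, c=1, d=0, e=1, f=1:
s0 = c NAND e = 1 NAND 1 = 0
s1 = b AND s0 = 0 AND 0 = 0
s2 = NOT s1 = NOT 0 = 1
s3 = a NAND s2 = 0 NAND 1 = 1
s4 = s0 AND s3 = 0 AND 1 = 0
s5 = s4 NAND s0 = 0 NAND 0 = 1
s6 = f OR s5 = 1 OR 1 = 1
s7 = NOT d = NOT 0 = 1
s8 = s7 OR s6 = 1 OR 1 = 1
s9 = s5 OR s8 = 1 OR 1 = 1
So s9 = 1 as required.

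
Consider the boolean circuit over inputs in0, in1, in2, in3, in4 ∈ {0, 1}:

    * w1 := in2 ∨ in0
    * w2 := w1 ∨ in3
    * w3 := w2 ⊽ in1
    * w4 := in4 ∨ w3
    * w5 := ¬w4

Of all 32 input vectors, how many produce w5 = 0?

w5 = ¬w4 must be 0, so w4 = 1.
Enumerating the 32 input combinations, 17 give w5 = 0 and 15 give w5 = 1.

17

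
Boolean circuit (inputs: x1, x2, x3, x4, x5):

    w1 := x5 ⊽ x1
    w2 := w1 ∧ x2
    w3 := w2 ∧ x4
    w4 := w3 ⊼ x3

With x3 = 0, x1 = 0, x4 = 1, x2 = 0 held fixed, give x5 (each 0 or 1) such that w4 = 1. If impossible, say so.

x5=1

Check with x3 = 0, x1 = 0, x4 = 1, x2 = 0 and x5=1:
w1 = x5 ⊽ x1 = 1 ⊽ 0 = 0
w2 = w1 ∧ x2 = 0 ∧ 0 = 0
w3 = w2 ∧ x4 = 0 ∧ 1 = 0
w4 = w3 ⊼ x3 = 0 ⊼ 0 = 1
So w4 = 1.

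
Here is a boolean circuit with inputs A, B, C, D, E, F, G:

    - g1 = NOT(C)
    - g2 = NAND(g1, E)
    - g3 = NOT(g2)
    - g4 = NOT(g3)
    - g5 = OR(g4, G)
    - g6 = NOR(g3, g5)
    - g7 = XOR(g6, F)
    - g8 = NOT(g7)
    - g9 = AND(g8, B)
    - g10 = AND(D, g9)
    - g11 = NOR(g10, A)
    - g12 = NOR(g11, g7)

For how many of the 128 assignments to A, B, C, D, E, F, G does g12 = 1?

40

g12 = NOR(g11, g7) must be 1, so both g11 = 0 and g7 = 0.
Enumerating the 128 input combinations, 40 give g12 = 1 and 88 give g12 = 0.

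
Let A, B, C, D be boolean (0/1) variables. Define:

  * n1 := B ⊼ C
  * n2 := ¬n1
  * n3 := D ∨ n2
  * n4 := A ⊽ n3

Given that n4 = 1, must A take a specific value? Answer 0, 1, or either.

0

n4 = A ⊽ n3 must be 1, so both A = 0 and n3 = 0.
n3 = D ∨ n2 must be 0, so both D = 0 and n2 = 0.
Every assignment with n4 = 1 has A = 0; there are 3 such assignment(s).
  A=0, B=0, C=0, D=0
  A=0, B=0, C=1, D=0
  A=0, B=1, C=0, D=0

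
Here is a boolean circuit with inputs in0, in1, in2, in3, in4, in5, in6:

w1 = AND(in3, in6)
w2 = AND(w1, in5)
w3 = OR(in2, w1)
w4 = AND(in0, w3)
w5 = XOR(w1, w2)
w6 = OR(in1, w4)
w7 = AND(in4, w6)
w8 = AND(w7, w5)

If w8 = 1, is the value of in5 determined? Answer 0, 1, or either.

w8 = AND(w7, w5) must be 1, so both w7 = 1 and w5 = 1.
w7 = AND(in4, w6) must be 1, so both in4 = 1 and w6 = 1.
w5 = XOR(w1, w2) must be 1, so w1 and w2 differ.
Every assignment with w8 = 1 has in5 = 0; there are 6 such assignment(s).

0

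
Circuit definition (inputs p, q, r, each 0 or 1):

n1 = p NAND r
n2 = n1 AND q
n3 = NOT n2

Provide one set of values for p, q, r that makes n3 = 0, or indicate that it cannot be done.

n3 = NOT n2 must be 0, so n2 = 1.
n2 = n1 AND q must be 1, so both n1 = 1 and q = 1.
n1 = p NAND r must be 1, so at least one of p, r is 0.
Check with p=0, q=1, r=0:
n1 = p NAND r = 0 NAND 0 = 1
n2 = n1 AND q = 1 AND 1 = 1
n3 = NOT n2 = NOT 1 = 0
So n3 = 0 as required.

p=0, q=1, r=0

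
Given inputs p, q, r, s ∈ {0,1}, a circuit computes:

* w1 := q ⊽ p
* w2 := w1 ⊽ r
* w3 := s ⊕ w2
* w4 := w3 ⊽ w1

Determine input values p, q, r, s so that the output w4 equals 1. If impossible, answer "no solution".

Check with p=1, q=1, r=0, s=1:
w1 = q ⊽ p = 1 ⊽ 1 = 0
w2 = w1 ⊽ r = 0 ⊽ 0 = 1
w3 = s ⊕ w2 = 1 ⊕ 1 = 0
w4 = w3 ⊽ w1 = 0 ⊽ 0 = 1
So w4 = 1 as required.

p=1, q=1, r=0, s=1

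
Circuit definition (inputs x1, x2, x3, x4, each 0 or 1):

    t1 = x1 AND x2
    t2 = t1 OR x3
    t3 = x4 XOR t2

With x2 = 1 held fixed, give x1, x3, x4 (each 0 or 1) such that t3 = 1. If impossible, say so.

Check with x2 = 1 and x1=1, x3=1, x4=0:
t1 = x1 AND x2 = 1 AND 1 = 1
t2 = t1 OR x3 = 1 OR 1 = 1
t3 = x4 XOR t2 = 0 XOR 1 = 1
So t3 = 1.

x1=1, x3=1, x4=0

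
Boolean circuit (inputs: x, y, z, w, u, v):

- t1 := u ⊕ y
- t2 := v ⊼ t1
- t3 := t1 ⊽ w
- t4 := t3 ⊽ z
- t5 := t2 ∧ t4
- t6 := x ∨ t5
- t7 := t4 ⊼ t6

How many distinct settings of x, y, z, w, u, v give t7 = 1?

44

t7 = t4 ⊼ t6 must be 1, so at least one of t4, t6 is 0.
Enumerating the 64 input combinations, 44 give t7 = 1 and 20 give t7 = 0.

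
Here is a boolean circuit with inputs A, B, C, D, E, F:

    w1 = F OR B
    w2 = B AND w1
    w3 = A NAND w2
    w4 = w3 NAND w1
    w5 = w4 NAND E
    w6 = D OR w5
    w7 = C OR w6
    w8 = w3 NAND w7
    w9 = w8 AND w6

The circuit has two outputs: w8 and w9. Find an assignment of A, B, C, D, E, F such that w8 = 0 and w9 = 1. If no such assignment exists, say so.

Across all 64 input combinations, none give both w8 = 0 and w9 = 1.

no solution exists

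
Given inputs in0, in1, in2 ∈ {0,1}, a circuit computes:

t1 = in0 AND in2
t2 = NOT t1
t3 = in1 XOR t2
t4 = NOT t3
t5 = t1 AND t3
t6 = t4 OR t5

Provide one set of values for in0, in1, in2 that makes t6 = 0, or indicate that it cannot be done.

t6 = t4 OR t5 must be 0, so both t4 = 0 and t5 = 0.
t4 = NOT t3 must be 0, so t3 = 1.
Check with in0=0, in1=0, in2=1:
t1 = in0 AND in2 = 0 AND 1 = 0
t2 = NOT t1 = NOT 0 = 1
t3 = in1 XOR t2 = 0 XOR 1 = 1
t4 = NOT t3 = NOT 1 = 0
t5 = t1 AND t3 = 0 AND 1 = 0
t6 = t4 OR t5 = 0 OR 0 = 0
So t6 = 0 as required.

in0=0, in1=0, in2=1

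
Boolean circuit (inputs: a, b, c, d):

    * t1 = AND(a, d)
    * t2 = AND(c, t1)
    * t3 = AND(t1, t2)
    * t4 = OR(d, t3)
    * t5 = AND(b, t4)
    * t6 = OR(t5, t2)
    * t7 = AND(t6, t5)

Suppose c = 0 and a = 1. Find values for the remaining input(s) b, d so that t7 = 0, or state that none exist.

b=1, d=0

Check with c = 0 and a = 1 and b=1, d=0:
t1 = AND(a, d) = AND(1, 0) = 0
t2 = AND(c, t1) = AND(0, 0) = 0
t3 = AND(t1, t2) = AND(0, 0) = 0
t4 = OR(d, t3) = OR(0, 0) = 0
t5 = AND(b, t4) = AND(1, 0) = 0
t6 = OR(t5, t2) = OR(0, 0) = 0
t7 = AND(t6, t5) = AND(0, 0) = 0
So t7 = 0.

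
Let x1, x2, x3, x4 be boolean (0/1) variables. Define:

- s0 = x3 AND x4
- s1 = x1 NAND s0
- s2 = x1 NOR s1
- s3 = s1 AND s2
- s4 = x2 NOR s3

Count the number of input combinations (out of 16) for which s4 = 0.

8

s4 = x2 NOR s3 must be 0, so at least one of x2, s3 is 1.
Enumerating the 16 input combinations, 8 give s4 = 0 and 8 give s4 = 1.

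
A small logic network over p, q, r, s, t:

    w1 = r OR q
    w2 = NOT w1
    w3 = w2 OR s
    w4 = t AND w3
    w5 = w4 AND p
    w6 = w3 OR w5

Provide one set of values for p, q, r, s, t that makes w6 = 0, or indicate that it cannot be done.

Check with p=0, q=1, r=1, s=0, t=0:
w1 = r OR q = 1 OR 1 = 1
w2 = NOT w1 = NOT 1 = 0
w3 = w2 OR s = 0 OR 0 = 0
w4 = t AND w3 = 0 AND 0 = 0
w5 = w4 AND p = 0 AND 0 = 0
w6 = w3 OR w5 = 0 OR 0 = 0
So w6 = 0 as required.

p=0, q=1, r=1, s=0, t=0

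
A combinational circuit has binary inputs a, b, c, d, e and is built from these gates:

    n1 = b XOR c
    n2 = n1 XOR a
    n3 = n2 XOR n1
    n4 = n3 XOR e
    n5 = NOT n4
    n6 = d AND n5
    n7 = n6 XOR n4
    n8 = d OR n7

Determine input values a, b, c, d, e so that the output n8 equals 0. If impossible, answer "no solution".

n8 = d OR n7 must be 0, so both d = 0 and n7 = 0.
Check with a=1, b=1, c=0, d=0, e=1:
n1 = b XOR c = 1 XOR 0 = 1
n2 = n1 XOR a = 1 XOR 1 = 0
n3 = n2 XOR n1 = 0 XOR 1 = 1
n4 = n3 XOR e = 1 XOR 1 = 0
n5 = NOT n4 = NOT 0 = 1
n6 = d AND n5 = 0 AND 1 = 0
n7 = n6 XOR n4 = 0 XOR 0 = 0
n8 = d OR n7 = 0 OR 0 = 0
So n8 = 0 as required.

a=1, b=1, c=0, d=0, e=1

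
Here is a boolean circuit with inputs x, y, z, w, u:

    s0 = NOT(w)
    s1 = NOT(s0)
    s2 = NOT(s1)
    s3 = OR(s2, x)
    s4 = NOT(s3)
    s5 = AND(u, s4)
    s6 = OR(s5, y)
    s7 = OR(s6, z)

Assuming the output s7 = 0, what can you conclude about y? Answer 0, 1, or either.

0

s7 = OR(s6, z) must be 0, so both s6 = 0 and z = 0.
s6 = OR(s5, y) must be 0, so both s5 = 0 and y = 0.
s5 = AND(u, s4) must be 0, so at least one of u, s4 is 0.
Every assignment with s7 = 0 has y = 0; there are 7 such assignment(s).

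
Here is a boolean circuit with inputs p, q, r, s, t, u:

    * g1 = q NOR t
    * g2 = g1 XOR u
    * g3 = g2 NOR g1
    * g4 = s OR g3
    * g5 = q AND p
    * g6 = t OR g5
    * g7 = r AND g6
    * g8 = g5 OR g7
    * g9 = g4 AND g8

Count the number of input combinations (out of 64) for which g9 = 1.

g9 = g4 AND g8 must be 1, so both g4 = 1 and g8 = 1.
Enumerating the 64 input combinations, 21 give g9 = 1 and 43 give g9 = 0.

21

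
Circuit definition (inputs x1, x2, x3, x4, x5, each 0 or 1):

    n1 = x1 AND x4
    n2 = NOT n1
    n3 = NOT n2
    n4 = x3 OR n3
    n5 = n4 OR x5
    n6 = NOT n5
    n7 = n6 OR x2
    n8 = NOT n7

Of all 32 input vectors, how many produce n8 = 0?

19

n8 = NOT n7 must be 0, so n7 = 1.
n7 = n6 OR x2 must be 1, so at least one of n6, x2 is 1.
Enumerating the 32 input combinations, 19 give n8 = 0 and 13 give n8 = 1.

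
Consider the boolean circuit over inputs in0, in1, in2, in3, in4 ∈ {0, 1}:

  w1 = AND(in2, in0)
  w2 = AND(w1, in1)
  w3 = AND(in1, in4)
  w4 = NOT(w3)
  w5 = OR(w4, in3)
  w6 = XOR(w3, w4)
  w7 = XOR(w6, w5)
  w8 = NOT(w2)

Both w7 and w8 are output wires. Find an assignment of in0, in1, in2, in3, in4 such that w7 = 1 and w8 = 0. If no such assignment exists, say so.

Check with in0=1, in1=1, in2=1, in3=0, in4=1:
w1 = AND(in2, in0) = AND(1, 1) = 1
w2 = AND(w1, in1) = AND(1, 1) = 1
w3 = AND(in1, in4) = AND(1, 1) = 1
w4 = NOT(w3) = NOT 1 = 0
w5 = OR(w4, in3) = OR(0, 0) = 0
w6 = XOR(w3, w4) = XOR(1, 0) = 1
w7 = XOR(w6, w5) = XOR(1, 0) = 1
w8 = NOT(w2) = NOT 1 = 0
So w7 = 1 and w8 = 0.

in0=1, in1=1, in2=1, in3=0, in4=1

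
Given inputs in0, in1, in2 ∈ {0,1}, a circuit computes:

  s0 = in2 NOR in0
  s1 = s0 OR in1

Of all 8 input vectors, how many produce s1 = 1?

5

s1 = s0 OR in1 must be 1, so at least one of s0, in1 is 1.
Satisfying assignments:
  in0=0, in1=0, in2=0
  in0=0, in1=1, in2=0
  in0=0, in1=1, in2=1
  in0=1, in1=1, in2=0
  in0=1, in1=1, in2=1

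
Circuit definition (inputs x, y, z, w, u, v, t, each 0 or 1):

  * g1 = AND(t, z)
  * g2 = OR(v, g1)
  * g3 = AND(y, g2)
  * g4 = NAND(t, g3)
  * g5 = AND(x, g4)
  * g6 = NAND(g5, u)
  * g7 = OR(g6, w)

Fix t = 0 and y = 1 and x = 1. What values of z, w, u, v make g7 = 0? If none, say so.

g7 = OR(g6, w) must be 0, so both g6 = 0 and w = 0.
g6 = NAND(g5, u) must be 0, so both g5 = 1 and u = 1.
Check with t = 0 and y = 1 and x = 1 and z=1, w=0, u=1, v=1:
g1 = AND(t, z) = AND(0, 1) = 0
g2 = OR(v, g1) = OR(1, 0) = 1
g3 = AND(y, g2) = AND(1, 1) = 1
g4 = NAND(t, g3) = NAND(0, 1) = 1
g5 = AND(x, g4) = AND(1, 1) = 1
g6 = NAND(g5, u) = NAND(1, 1) = 0
g7 = OR(g6, w) = OR(0, 0) = 0
So g7 = 0.

z=1 w=0 u=1 v=1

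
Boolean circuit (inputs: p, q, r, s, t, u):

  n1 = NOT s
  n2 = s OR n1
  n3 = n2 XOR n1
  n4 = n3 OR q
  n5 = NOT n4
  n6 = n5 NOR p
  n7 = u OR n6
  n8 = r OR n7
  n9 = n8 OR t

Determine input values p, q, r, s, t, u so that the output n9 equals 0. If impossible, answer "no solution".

n9 = n8 OR t must be 0, so both n8 = 0 and t = 0.
Check with p=1, q=1, r=0, s=0, t=0, u=0:
n1 = NOT s = NOT 0 = 1
n2 = s OR n1 = 0 OR 1 = 1
n3 = n2 XOR n1 = 1 XOR 1 = 0
n4 = n3 OR q = 0 OR 1 = 1
n5 = NOT n4 = NOT 1 = 0
n6 = n5 NOR p = 0 NOR 1 = 0
n7 = u OR n6 = 0 OR 0 = 0
n8 = r OR n7 = 0 OR 0 = 0
n9 = n8 OR t = 0 OR 0 = 0
So n9 = 0 as required.

p=1, q=1, r=0, s=0, t=0, u=0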